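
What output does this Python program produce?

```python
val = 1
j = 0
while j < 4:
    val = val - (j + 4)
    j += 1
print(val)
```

j=0: val = 1-4 = -3
j=1: val = (-3)-5 = -8
j=2: val = (-8)-6 = -14
j=3: val = (-14)-7 = -21

-21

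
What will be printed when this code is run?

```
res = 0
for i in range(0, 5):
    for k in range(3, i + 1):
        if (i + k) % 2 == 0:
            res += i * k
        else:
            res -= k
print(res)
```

22

i=3,k=3: even sum, res = 0+9 = 9
i=4,k=3: odd sum, res = 9-3 = 6
i=4,k=4: even sum, res = 6+16 = 22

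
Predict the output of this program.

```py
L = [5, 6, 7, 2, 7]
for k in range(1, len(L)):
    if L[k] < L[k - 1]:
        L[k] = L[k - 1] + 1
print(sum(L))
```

k=1: 6>=5, unchanged → [5, 6, 7, 2, 7]
k=2: 7>=6, unchanged → [5, 6, 7, 2, 7]
k=3: 2<7, L[3] = 7+1 = 8 → [5, 6, 7, 8, 7]
k=4: 7<8, L[4] = 8+1 = 9 → [5, 6, 7, 8, 9]
sum = 35

35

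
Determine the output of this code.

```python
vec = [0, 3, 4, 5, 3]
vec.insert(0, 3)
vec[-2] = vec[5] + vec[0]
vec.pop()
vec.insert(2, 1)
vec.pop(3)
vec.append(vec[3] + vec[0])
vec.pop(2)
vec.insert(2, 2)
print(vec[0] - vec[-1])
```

-4

insert 3 at 0 → [3, 0, 3, 4, 5, 3]
vec[-2] = vec[5]+vec[0] = 3+3 = 6 → [3, 0, 3, 4, 6, 3]
pop() removes 3 → [3, 0, 3, 4, 6]
insert 1 at 2 → [3, 0, 1, 3, 4, 6]
pop(3) removes 3 → [3, 0, 1, 4, 6]
append vec[3]+vec[0] = 4+3 = 7 → [3, 0, 1, 4, 6, 7]
pop(2) removes 1 → [3, 0, 4, 6, 7]
insert 2 at 2 → [3, 0, 2, 4, 6, 7]
vec[0]-vec[-1] = 3-7 = -4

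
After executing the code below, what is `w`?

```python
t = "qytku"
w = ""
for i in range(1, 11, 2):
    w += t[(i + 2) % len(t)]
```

'kqtuy'

i=1: add t[3]='k' → 'k'
i=3: add t[0]='q' → 'kq'
i=5: add t[2]='t' → 'kqt'
i=7: add t[4]='u' → 'kqtu'
i=9: add t[1]='y' → 'kqtuy'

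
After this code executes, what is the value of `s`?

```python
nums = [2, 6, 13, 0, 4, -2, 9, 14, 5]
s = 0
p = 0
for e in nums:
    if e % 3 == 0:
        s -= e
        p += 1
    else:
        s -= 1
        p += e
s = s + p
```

e=2: not %3==0, s = 0-1 = -1; p=2
e=6: %3==0, s = (-1)-6 = -7; p=3
e=13: not %3==0, s = (-7)-1 = -8; p=16
e=0: %3==0, s = (-8)-0 = -8; p=17
e=4: not %3==0, s = (-8)-1 = -9; p=21
e=-2: not %3==0, s = (-9)-1 = -10; p=19
e=9: %3==0, s = (-10)-9 = -19; p=20
e=14: not %3==0, s = (-19)-1 = -20; p=34
e=5: not %3==0, s = (-20)-1 = -21; p=39
s+p = (-21)+39 = 18

18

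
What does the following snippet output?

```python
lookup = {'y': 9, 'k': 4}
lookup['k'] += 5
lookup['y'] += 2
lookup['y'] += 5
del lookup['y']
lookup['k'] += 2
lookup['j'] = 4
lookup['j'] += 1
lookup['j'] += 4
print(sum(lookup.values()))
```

lookup['k'] = 4+5 = 9 → {'y': 9, 'k': 9}
lookup['y'] = 9+2 = 11 → {'y': 11, 'k': 9}
lookup['y'] = 11+5 = 16 → {'y': 16, 'k': 9}
del 'y' → {'k': 9}
lookup['k'] = 9+2 = 11 → {'k': 11}
lookup['j'] = 4 → {'k': 11, 'j': 4}
lookup['j'] = 4+1 = 5 → {'k': 11, 'j': 5}
lookup['j'] = 5+4 = 9 → {'k': 11, 'j': 9}
sum of values = 20

20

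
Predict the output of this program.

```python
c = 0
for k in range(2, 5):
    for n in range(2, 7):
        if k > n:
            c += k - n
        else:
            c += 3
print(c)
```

40

k=2,n=2: not 2>2, c = 0+3 = 3
k=2,n=3: not 2>3, c = 3+3 = 6
k=2,n=4: not 2>4, c = 6+3 = 9
k=2,n=5: not 2>5, c = 9+3 = 12
k=2,n=6: not 2>6, c = 12+3 = 15
k=3,n=2: 3>2, c = 15+1 = 16
k=3,n=3: not 3>3, c = 16+3 = 19
k=3,n=4: not 3>4, c = 19+3 = 22
k=3,n=5: not 3>5, c = 22+3 = 25
k=3,n=6: not 3>6, c = 25+3 = 28
k=4,n=2: 4>2, c = 28+2 = 30
k=4,n=3: 4>3, c = 30+1 = 31
k=4,n=4: not 4>4, c = 31+3 = 34
k=4,n=5: not 4>5, c = 34+3 = 37
k=4,n=6: not 4>6, c = 37+3 = 40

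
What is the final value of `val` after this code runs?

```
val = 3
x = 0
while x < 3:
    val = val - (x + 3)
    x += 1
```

x=0: val = 3-3 = 0
x=1: val = 0-4 = -4
x=2: val = (-4)-5 = -9

-9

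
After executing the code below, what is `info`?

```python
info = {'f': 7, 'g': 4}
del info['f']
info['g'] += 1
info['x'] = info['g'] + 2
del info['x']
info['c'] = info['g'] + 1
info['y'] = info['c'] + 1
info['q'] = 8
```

{'g': 5, 'c': 6, 'y': 7, 'q': 8}

del 'f' → {'g': 4}
info['g'] = 4+1 = 5 → {'g': 5}
info['x'] = info['g']+2 = 7 → {'g': 5, 'x': 7}
del 'x' → {'g': 5}
info['c'] = info['g']+1 = 6 → {'g': 5, 'c': 6}
info['y'] = info['c']+1 = 7 → {'g': 5, 'c': 6, 'y': 7}
info['q'] = 8 → {'g': 5, 'c': 6, 'y': 7, 'q': 8}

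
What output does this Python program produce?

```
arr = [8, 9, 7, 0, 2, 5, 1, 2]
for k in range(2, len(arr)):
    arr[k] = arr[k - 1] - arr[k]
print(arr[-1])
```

-8

k=2: arr[2] = 9-7 = 2 → [8, 9, 2, 0, 2, 5, 1, 2]
k=3: arr[3] = 2-0 = 2 → [8, 9, 2, 2, 2, 5, 1, 2]
k=4: arr[4] = 2-2 = 0 → [8, 9, 2, 2, 0, 5, 1, 2]
k=5: arr[5] = 0-5 = -5 → [8, 9, 2, 2, 0, -5, 1, 2]
k=6: arr[6] = (-5)-1 = -6 → [8, 9, 2, 2, 0, -5, -6, 2]
k=7: arr[7] = (-6)-2 = -8 → [8, 9, 2, 2, 0, -5, -6, -8]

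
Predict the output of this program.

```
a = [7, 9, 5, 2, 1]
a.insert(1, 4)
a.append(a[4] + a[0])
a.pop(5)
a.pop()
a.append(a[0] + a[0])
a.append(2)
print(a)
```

[7, 4, 9, 5, 2, 14, 2]

insert 4 at 1 → [7, 4, 9, 5, 2, 1]
append a[4]+a[0] = 2+7 = 9 → [7, 4, 9, 5, 2, 1, 9]
pop(5) removes 1 → [7, 4, 9, 5, 2, 9]
pop() removes 9 → [7, 4, 9, 5, 2]
append a[0]+a[0] = 7+7 = 14 → [7, 4, 9, 5, 2, 14]
append 2 → [7, 4, 9, 5, 2, 14, 2]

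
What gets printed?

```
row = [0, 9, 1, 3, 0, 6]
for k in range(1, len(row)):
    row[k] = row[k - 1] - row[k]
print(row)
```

k=1: row[1] = 0-9 = -9 → [0, -9, 1, 3, 0, 6]
k=2: row[2] = (-9)-1 = -10 → [0, -9, -10, 3, 0, 6]
k=3: row[3] = (-10)-3 = -13 → [0, -9, -10, -13, 0, 6]
k=4: row[4] = (-13)-0 = -13 → [0, -9, -10, -13, -13, 6]
k=5: row[5] = (-13)-6 = -19 → [0, -9, -10, -13, -13, -19]

[0, -9, -10, -13, -13, -19]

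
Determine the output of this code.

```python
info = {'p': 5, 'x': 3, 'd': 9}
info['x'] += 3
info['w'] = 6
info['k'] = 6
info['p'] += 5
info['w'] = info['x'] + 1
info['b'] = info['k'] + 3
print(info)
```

info['x'] = 3+3 = 6 → {'p': 5, 'x': 6, 'd': 9}
info['w'] = 6 → {'p': 5, 'x': 6, 'd': 9, 'w': 6}
info['k'] = 6 → {'p': 5, 'x': 6, 'd': 9, 'w': 6, 'k': 6}
info['p'] = 5+5 = 10 → {'p': 10, 'x': 6, 'd': 9, 'w': 6, 'k': 6}
info['w'] = info['x']+1 = 7 → {'p': 10, 'x': 6, 'd': 9, 'w': 7, 'k': 6}
info['b'] = info['k']+3 = 9 → {'p': 10, 'x': 6, 'd': 9, 'w': 7, 'k': 6, 'b': 9}

{'p': 10, 'x': 6, 'd': 9, 'w': 7, 'k': 6, 'b': 9}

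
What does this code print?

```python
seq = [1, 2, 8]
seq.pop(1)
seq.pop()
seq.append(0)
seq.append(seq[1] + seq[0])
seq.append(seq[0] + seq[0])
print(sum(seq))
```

4

pop(1) removes 2 → [1, 8]
pop() removes 8 → [1]
append 0 → [1, 0]
append seq[1]+seq[0] = 0+1 = 1 → [1, 0, 1]
append seq[0]+seq[0] = 1+1 = 2 → [1, 0, 1, 2]
sum = 4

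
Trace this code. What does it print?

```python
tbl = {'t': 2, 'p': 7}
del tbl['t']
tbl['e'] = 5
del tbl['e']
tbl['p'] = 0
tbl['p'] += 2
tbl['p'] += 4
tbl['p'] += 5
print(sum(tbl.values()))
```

11

del 't' → {'p': 7}
tbl['e'] = 5 → {'p': 7, 'e': 5}
del 'e' → {'p': 7}
tbl['p'] = 0 → {'p': 0}
tbl['p'] = 0+2 = 2 → {'p': 2}
tbl['p'] = 2+4 = 6 → {'p': 6}
tbl['p'] = 6+5 = 11 → {'p': 11}
sum of values = 11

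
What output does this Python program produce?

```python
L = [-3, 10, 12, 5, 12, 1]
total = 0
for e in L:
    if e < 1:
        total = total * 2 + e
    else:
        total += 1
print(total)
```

e=-3: <1, total = 0*2+(-3) = -3
e=10: not <1, total = (-3)+1 = -2
e=12: not <1, total = (-2)+1 = -1
e=5: not <1, total = (-1)+1 = 0
e=12: not <1, total = 0+1 = 1
e=1: not <1, total = 1+1 = 2

2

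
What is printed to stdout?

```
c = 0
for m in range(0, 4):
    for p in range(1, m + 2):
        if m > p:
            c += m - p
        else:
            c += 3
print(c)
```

25

m=0,p=1: not 0>1, c = 0+3 = 3
m=1,p=1: not 1>1, c = 3+3 = 6
m=1,p=2: not 1>2, c = 6+3 = 9
m=2,p=1: 2>1, c = 9+1 = 10
m=2,p=2: not 2>2, c = 10+3 = 13
m=2,p=3: not 2>3, c = 13+3 = 16
m=3,p=1: 3>1, c = 16+2 = 18
m=3,p=2: 3>2, c = 18+1 = 19
m=3,p=3: not 3>3, c = 19+3 = 22
m=3,p=4: not 3>4, c = 22+3 = 25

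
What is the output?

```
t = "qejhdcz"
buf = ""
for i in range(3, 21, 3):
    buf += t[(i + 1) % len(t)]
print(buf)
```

dqhzjc

i=3: add t[4]='d' → 'd'
i=6: add t[0]='q' → 'dq'
i=9: add t[3]='h' → 'dqh'
i=12: add t[6]='z' → 'dqhz'
i=15: add t[2]='j' → 'dqhzj'
i=18: add t[5]='c' → 'dqhzjc'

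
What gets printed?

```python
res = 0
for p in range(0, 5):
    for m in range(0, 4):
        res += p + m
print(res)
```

70

p=0,m=0: res = 0+0 = 0
p=0,m=1: res = 0+1 = 1
p=0,m=2: res = 1+2 = 3
p=0,m=3: res = 3+3 = 6
p=1,m=0: res = 6+1 = 7
p=1,m=1: res = 7+2 = 9
p=1,m=2: res = 9+3 = 12
p=1,m=3: res = 12+4 = 16
p=2,m=0: res = 16+2 = 18
p=2,m=1: res = 18+3 = 21
p=2,m=2: res = 21+4 = 25
p=2,m=3: res = 25+5 = 30
p=3,m=0: res = 30+3 = 33
p=3,m=1: res = 33+4 = 37
p=3,m=2: res = 37+5 = 42
p=3,m=3: res = 42+6 = 48
p=4,m=0: res = 48+4 = 52
p=4,m=1: res = 52+5 = 57
p=4,m=2: res = 57+6 = 63
p=4,m=3: res = 63+7 = 70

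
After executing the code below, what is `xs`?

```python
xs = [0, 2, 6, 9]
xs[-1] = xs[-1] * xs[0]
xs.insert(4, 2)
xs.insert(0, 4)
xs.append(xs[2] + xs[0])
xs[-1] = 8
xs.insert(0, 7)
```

xs[-1] = xs[-1]*xs[0] = 9*0 = 0 → [0, 2, 6, 0]
insert 2 at 4 → [0, 2, 6, 0, 2]
insert 4 at 0 → [4, 0, 2, 6, 0, 2]
append xs[2]+xs[0] = 2+4 = 6 → [4, 0, 2, 6, 0, 2, 6]
xs[-1] = 8 → [4, 0, 2, 6, 0, 2, 8]
insert 7 at 0 → [7, 4, 0, 2, 6, 0, 2, 8]

[7, 4, 0, 2, 6, 0, 2, 8]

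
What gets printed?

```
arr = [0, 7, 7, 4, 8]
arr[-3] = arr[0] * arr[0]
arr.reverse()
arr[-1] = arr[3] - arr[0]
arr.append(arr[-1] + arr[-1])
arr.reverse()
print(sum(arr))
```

arr[-3] = arr[0]*arr[0] = 0*0 = 0 → [0, 7, 0, 4, 8]
reverse → [8, 4, 0, 7, 0]
arr[-1] = arr[3]-arr[0] = 7-8 = -1 → [8, 4, 0, 7, -1]
append arr[-1]+arr[-1] = (-1)+(-1) = -2 → [8, 4, 0, 7, -1, -2]
reverse → [-2, -1, 7, 0, 4, 8]
sum = 16

16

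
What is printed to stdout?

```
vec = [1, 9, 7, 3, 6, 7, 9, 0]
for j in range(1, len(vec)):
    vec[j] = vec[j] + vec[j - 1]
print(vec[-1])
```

42

j=1: vec[1] = 9+1 = 10 → [1, 10, 7, 3, 6, 7, 9, 0]
j=2: vec[2] = 7+10 = 17 → [1, 10, 17, 3, 6, 7, 9, 0]
j=3: vec[3] = 3+17 = 20 → [1, 10, 17, 20, 6, 7, 9, 0]
j=4: vec[4] = 6+20 = 26 → [1, 10, 17, 20, 26, 7, 9, 0]
j=5: vec[5] = 7+26 = 33 → [1, 10, 17, 20, 26, 33, 9, 0]
j=6: vec[6] = 9+33 = 42 → [1, 10, 17, 20, 26, 33, 42, 0]
j=7: vec[7] = 0+42 = 42 → [1, 10, 17, 20, 26, 33, 42, 42]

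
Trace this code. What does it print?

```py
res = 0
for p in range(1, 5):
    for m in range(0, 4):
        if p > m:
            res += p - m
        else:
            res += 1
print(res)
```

p=1,m=0: 1>0, res = 0+1 = 1
p=1,m=1: not 1>1, res = 1+1 = 2
p=1,m=2: not 1>2, res = 2+1 = 3
p=1,m=3: not 1>3, res = 3+1 = 4
p=2,m=0: 2>0, res = 4+2 = 6
p=2,m=1: 2>1, res = 6+1 = 7
p=2,m=2: not 2>2, res = 7+1 = 8
p=2,m=3: not 2>3, res = 8+1 = 9
p=3,m=0: 3>0, res = 9+3 = 12
p=3,m=1: 3>1, res = 12+2 = 14
p=3,m=2: 3>2, res = 14+1 = 15
p=3,m=3: not 3>3, res = 15+1 = 16
p=4,m=0: 4>0, res = 16+4 = 20
p=4,m=1: 4>1, res = 20+3 = 23
p=4,m=2: 4>2, res = 23+2 = 25
p=4,m=3: 4>3, res = 25+1 = 26

26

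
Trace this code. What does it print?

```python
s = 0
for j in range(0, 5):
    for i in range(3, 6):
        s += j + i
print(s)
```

j=0,i=3: s = 0+3 = 3
j=0,i=4: s = 3+4 = 7
j=0,i=5: s = 7+5 = 12
j=1,i=3: s = 12+4 = 16
j=1,i=4: s = 16+5 = 21
j=1,i=5: s = 21+6 = 27
j=2,i=3: s = 27+5 = 32
j=2,i=4: s = 32+6 = 38
j=2,i=5: s = 38+7 = 45
j=3,i=3: s = 45+6 = 51
j=3,i=4: s = 51+7 = 58
j=3,i=5: s = 58+8 = 66
j=4,i=3: s = 66+7 = 73
j=4,i=4: s = 73+8 = 81
j=4,i=5: s = 81+9 = 90

90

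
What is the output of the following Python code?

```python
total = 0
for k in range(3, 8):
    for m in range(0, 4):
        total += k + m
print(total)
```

130

k=3,m=0: total = 0+3 = 3
k=3,m=1: total = 3+4 = 7
k=3,m=2: total = 7+5 = 12
k=3,m=3: total = 12+6 = 18
k=4,m=0: total = 18+4 = 22
k=4,m=1: total = 22+5 = 27
k=4,m=2: total = 27+6 = 33
k=4,m=3: total = 33+7 = 40
k=5,m=0: total = 40+5 = 45
k=5,m=1: total = 45+6 = 51
k=5,m=2: total = 51+7 = 58
k=5,m=3: total = 58+8 = 66
k=6,m=0: total = 66+6 = 72
k=6,m=1: total = 72+7 = 79
k=6,m=2: total = 79+8 = 87
k=6,m=3: total = 87+9 = 96
k=7,m=0: total = 96+7 = 103
k=7,m=1: total = 103+8 = 111
k=7,m=2: total = 111+9 = 120
k=7,m=3: total = 120+10 = 130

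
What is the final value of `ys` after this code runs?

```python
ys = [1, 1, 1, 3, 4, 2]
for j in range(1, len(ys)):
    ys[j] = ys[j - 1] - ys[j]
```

j=1: ys[1] = 1-1 = 0 → [1, 0, 1, 3, 4, 2]
j=2: ys[2] = 0-1 = -1 → [1, 0, -1, 3, 4, 2]
j=3: ys[3] = (-1)-3 = -4 → [1, 0, -1, -4, 4, 2]
j=4: ys[4] = (-4)-4 = -8 → [1, 0, -1, -4, -8, 2]
j=5: ys[5] = (-8)-2 = -10 → [1, 0, -1, -4, -8, -10]

[1, 0, -1, -4, -8, -10]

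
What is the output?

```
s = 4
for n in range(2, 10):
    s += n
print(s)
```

n=2: s = 4+2 = 6
n=3: s = 6+3 = 9
n=4: s = 9+4 = 13
n=5: s = 13+5 = 18
n=6: s = 18+6 = 24
n=7: s = 24+7 = 31
n=8: s = 31+8 = 39
n=9: s = 39+9 = 48

48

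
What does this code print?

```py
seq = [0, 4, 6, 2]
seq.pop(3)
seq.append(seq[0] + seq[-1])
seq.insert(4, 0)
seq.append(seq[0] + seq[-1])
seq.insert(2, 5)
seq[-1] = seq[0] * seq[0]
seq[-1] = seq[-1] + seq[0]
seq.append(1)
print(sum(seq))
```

22

pop(3) removes 2 → [0, 4, 6]
append seq[0]+seq[-1] = 0+6 = 6 → [0, 4, 6, 6]
insert 0 at 4 → [0, 4, 6, 6, 0]
append seq[0]+seq[-1] = 0+0 = 0 → [0, 4, 6, 6, 0, 0]
insert 5 at 2 → [0, 4, 5, 6, 6, 0, 0]
seq[-1] = seq[0]*seq[0] = 0*0 = 0 → [0, 4, 5, 6, 6, 0, 0]
seq[-1] = seq[-1]+seq[0] = 0+0 = 0 → [0, 4, 5, 6, 6, 0, 0]
append 1 → [0, 4, 5, 6, 6, 0, 0, 1]
sum = 22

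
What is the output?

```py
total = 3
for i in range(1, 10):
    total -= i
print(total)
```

-42

i=1: total = 3-1 = 2
i=2: total = 2-2 = 0
i=3: total = 0-3 = -3
i=4: total = (-3)-4 = -7
i=5: total = (-7)-5 = -12
i=6: total = (-12)-6 = -18
i=7: total = (-18)-7 = -25
i=8: total = (-25)-8 = -33
i=9: total = (-33)-9 = -42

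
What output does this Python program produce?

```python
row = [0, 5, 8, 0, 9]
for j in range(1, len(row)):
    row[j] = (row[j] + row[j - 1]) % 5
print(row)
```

[0, 0, 3, 3, 2]

j=1: row[1] = (5+0)%5 = 0 → [0, 0, 8, 0, 9]
j=2: row[2] = (8+0)%5 = 3 → [0, 0, 3, 0, 9]
j=3: row[3] = (0+3)%5 = 3 → [0, 0, 3, 3, 9]
j=4: row[4] = (9+3)%5 = 2 → [0, 0, 3, 3, 2]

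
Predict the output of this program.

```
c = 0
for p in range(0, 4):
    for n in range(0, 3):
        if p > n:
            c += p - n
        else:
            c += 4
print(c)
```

34

p=0,n=0: not 0>0, c = 0+4 = 4
p=0,n=1: not 0>1, c = 4+4 = 8
p=0,n=2: not 0>2, c = 8+4 = 12
p=1,n=0: 1>0, c = 12+1 = 13
p=1,n=1: not 1>1, c = 13+4 = 17
p=1,n=2: not 1>2, c = 17+4 = 21
p=2,n=0: 2>0, c = 21+2 = 23
p=2,n=1: 2>1, c = 23+1 = 24
p=2,n=2: not 2>2, c = 24+4 = 28
p=3,n=0: 3>0, c = 28+3 = 31
p=3,n=1: 3>1, c = 31+2 = 33
p=3,n=2: 3>2, c = 33+1 = 34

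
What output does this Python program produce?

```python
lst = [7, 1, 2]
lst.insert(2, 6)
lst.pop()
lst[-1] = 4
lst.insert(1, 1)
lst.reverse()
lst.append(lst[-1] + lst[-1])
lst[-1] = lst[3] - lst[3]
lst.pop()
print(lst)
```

[4, 1, 1, 7]

insert 6 at 2 → [7, 1, 6, 2]
pop() removes 2 → [7, 1, 6]
lst[-1] = 4 → [7, 1, 4]
insert 1 at 1 → [7, 1, 1, 4]
reverse → [4, 1, 1, 7]
append lst[-1]+lst[-1] = 7+7 = 14 → [4, 1, 1, 7, 14]
lst[-1] = lst[3]-lst[3] = 7-7 = 0 → [4, 1, 1, 7, 0]
pop() removes 0 → [4, 1, 1, 7]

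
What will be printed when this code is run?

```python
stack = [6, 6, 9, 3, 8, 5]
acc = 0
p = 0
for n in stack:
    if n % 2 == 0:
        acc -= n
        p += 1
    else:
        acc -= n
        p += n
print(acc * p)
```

n=6: even, acc = 0-6 = -6; p=1
n=6: even, acc = (-6)-6 = -12; p=2
n=9: not even, acc = (-12)-9 = -21; p=11
n=3: not even, acc = (-21)-3 = -24; p=14
n=8: even, acc = (-24)-8 = -32; p=15
n=5: not even, acc = (-32)-5 = -37; p=20
acc*p = (-37)*20 = -740

-740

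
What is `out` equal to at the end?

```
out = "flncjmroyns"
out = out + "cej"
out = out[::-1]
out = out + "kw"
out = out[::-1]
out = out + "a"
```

+ 'cej' → 'flncjmroynscej'
reverse → 'jecsnyormjcnlf'
+ 'kw' → 'jecsnyormjcnlfkw'
reverse → 'wkflncjmroynscej'
+ 'a' → 'wkflncjmroynsceja'

'wkflncjmroynsceja'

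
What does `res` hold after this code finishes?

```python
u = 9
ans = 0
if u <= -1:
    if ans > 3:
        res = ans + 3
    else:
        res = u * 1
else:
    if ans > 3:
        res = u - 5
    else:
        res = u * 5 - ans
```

45

u=9, ans=0
u <= -1 is False; ans > 3 is False
→ res = u * 5 - ans = 45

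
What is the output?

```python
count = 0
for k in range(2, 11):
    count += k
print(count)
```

54

k=2: count = 0+2 = 2
k=3: count = 2+3 = 5
k=4: count = 5+4 = 9
k=5: count = 9+5 = 14
k=6: count = 14+6 = 20
k=7: count = 20+7 = 27
k=8: count = 27+8 = 35
k=9: count = 35+9 = 44
k=10: count = 44+10 = 54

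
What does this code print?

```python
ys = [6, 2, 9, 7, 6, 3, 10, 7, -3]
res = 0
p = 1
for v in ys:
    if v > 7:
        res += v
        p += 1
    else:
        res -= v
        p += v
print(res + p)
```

v=6: not >7, res = 0-6 = -6; p=7
v=2: not >7, res = (-6)-2 = -8; p=9
v=9: >7, res = (-8)+9 = 1; p=10
v=7: not >7, res = 1-7 = -6; p=17
v=6: not >7, res = (-6)-6 = -12; p=23
v=3: not >7, res = (-12)-3 = -15; p=26
v=10: >7, res = (-15)+10 = -5; p=27
v=7: not >7, res = (-5)-7 = -12; p=34
v=-3: not >7, res = (-12)-(-3) = -9; p=31
res+p = (-9)+31 = 22

22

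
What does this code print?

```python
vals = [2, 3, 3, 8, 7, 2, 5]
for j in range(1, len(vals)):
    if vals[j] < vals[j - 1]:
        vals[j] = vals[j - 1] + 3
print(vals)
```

[2, 3, 3, 8, 11, 14, 17]

j=1: 3>=2, unchanged → [2, 3, 3, 8, 7, 2, 5]
j=2: 3>=3, unchanged → [2, 3, 3, 8, 7, 2, 5]
j=3: 8>=3, unchanged → [2, 3, 3, 8, 7, 2, 5]
j=4: 7<8, vals[4] = 8+3 = 11 → [2, 3, 3, 8, 11, 2, 5]
j=5: 2<11, vals[5] = 11+3 = 14 → [2, 3, 3, 8, 11, 14, 5]
j=6: 5<14, vals[6] = 14+3 = 17 → [2, 3, 3, 8, 11, 14, 17]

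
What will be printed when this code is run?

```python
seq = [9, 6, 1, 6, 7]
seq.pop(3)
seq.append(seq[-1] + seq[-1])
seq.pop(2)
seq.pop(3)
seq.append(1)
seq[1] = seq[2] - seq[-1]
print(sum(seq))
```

23

pop(3) removes 6 → [9, 6, 1, 7]
append seq[-1]+seq[-1] = 7+7 = 14 → [9, 6, 1, 7, 14]
pop(2) removes 1 → [9, 6, 7, 14]
pop(3) removes 14 → [9, 6, 7]
append 1 → [9, 6, 7, 1]
seq[1] = seq[2]-seq[-1] = 7-1 = 6 → [9, 6, 7, 1]
sum = 23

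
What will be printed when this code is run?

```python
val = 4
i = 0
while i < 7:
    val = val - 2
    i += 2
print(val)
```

-4

i=0: val = 4-2 = 2
i=2: val = 2-2 = 0
i=4: val = 0-2 = -2
i=6: val = (-2)-2 = -4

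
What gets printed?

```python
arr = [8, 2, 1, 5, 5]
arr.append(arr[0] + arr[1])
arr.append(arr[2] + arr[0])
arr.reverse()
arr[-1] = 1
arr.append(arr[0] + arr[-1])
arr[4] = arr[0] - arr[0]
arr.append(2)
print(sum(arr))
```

append arr[0]+arr[1] = 8+2 = 10 → [8, 2, 1, 5, 5, 10]
append arr[2]+arr[0] = 1+8 = 9 → [8, 2, 1, 5, 5, 10, 9]
reverse → [9, 10, 5, 5, 1, 2, 8]
arr[-1] = 1 → [9, 10, 5, 5, 1, 2, 1]
append arr[0]+arr[-1] = 9+1 = 10 → [9, 10, 5, 5, 1, 2, 1, 10]
arr[4] = arr[0]-arr[0] = 9-9 = 0 → [9, 10, 5, 5, 0, 2, 1, 10]
append 2 → [9, 10, 5, 5, 0, 2, 1, 10, 2]
sum = 44

44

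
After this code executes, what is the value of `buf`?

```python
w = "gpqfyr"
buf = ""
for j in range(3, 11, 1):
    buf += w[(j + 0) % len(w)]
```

j=3: add w[3]='f' → 'f'
j=4: add w[4]='y' → 'fy'
j=5: add w[5]='r' → 'fyr'
j=6: add w[0]='g' → 'fyrg'
j=7: add w[1]='p' → 'fyrgp'
j=8: add w[2]='q' → 'fyrgpq'
j=9: add w[3]='f' → 'fyrgpqf'
j=10: add w[4]='y' → 'fyrgpqfy'

'fyrgpqfy'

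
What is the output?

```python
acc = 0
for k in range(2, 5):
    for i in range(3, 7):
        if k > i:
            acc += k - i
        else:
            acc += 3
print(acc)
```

k=2,i=3: not 2>3, acc = 0+3 = 3
k=2,i=4: not 2>4, acc = 3+3 = 6
k=2,i=5: not 2>5, acc = 6+3 = 9
k=2,i=6: not 2>6, acc = 9+3 = 12
k=3,i=3: not 3>3, acc = 12+3 = 15
k=3,i=4: not 3>4, acc = 15+3 = 18
k=3,i=5: not 3>5, acc = 18+3 = 21
k=3,i=6: not 3>6, acc = 21+3 = 24
k=4,i=3: 4>3, acc = 24+1 = 25
k=4,i=4: not 4>4, acc = 25+3 = 28
k=4,i=5: not 4>5, acc = 28+3 = 31
k=4,i=6: not 4>6, acc = 31+3 = 34

34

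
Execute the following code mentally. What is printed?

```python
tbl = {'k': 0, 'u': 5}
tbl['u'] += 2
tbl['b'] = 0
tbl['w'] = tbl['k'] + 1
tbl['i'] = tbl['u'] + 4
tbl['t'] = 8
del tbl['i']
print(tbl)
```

tbl['u'] = 5+2 = 7 → {'k': 0, 'u': 7}
tbl['b'] = 0 → {'k': 0, 'u': 7, 'b': 0}
tbl['w'] = tbl['k']+1 = 1 → {'k': 0, 'u': 7, 'b': 0, 'w': 1}
tbl['i'] = tbl['u']+4 = 11 → {'k': 0, 'u': 7, 'b': 0, 'w': 1, 'i': 11}
tbl['t'] = 8 → {'k': 0, 'u': 7, 'b': 0, 'w': 1, 'i': 11, 't': 8}
del 'i' → {'k': 0, 'u': 7, 'b': 0, 'w': 1, 't': 8}

{'k': 0, 'u': 7, 'b': 0, 'w': 1, 't': 8}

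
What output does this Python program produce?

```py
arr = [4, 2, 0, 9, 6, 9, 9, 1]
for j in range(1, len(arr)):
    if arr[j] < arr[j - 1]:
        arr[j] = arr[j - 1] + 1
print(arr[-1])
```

j=1: 2<4, arr[1] = 4+1 = 5 → [4, 5, 0, 9, 6, 9, 9, 1]
j=2: 0<5, arr[2] = 5+1 = 6 → [4, 5, 6, 9, 6, 9, 9, 1]
j=3: 9>=6, unchanged → [4, 5, 6, 9, 6, 9, 9, 1]
j=4: 6<9, arr[4] = 9+1 = 10 → [4, 5, 6, 9, 10, 9, 9, 1]
j=5: 9<10, arr[5] = 10+1 = 11 → [4, 5, 6, 9, 10, 11, 9, 1]
j=6: 9<11, arr[6] = 11+1 = 12 → [4, 5, 6, 9, 10, 11, 12, 1]
j=7: 1<12, arr[7] = 12+1 = 13 → [4, 5, 6, 9, 10, 11, 12, 13]

13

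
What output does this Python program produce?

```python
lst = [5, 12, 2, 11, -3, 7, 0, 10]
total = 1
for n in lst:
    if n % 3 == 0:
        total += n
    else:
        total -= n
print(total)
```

n=5: not %3==0, total = 1-5 = -4
n=12: %3==0, total = (-4)+12 = 8
n=2: not %3==0, total = 8-2 = 6
n=11: not %3==0, total = 6-11 = -5
n=-3: %3==0, total = (-5)+(-3) = -8
n=7: not %3==0, total = (-8)-7 = -15
n=0: %3==0, total = (-15)+0 = -15
n=10: not %3==0, total = (-15)-10 = -25

-25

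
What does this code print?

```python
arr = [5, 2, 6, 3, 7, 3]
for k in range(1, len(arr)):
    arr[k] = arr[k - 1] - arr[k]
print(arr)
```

k=1: arr[1] = 5-2 = 3 → [5, 3, 6, 3, 7, 3]
k=2: arr[2] = 3-6 = -3 → [5, 3, -3, 3, 7, 3]
k=3: arr[3] = (-3)-3 = -6 → [5, 3, -3, -6, 7, 3]
k=4: arr[4] = (-6)-7 = -13 → [5, 3, -3, -6, -13, 3]
k=5: arr[5] = (-13)-3 = -16 → [5, 3, -3, -6, -13, -16]

[5, 3, -3, -6, -13, -16]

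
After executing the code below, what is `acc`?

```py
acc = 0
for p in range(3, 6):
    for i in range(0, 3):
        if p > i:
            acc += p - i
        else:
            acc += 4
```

p=3,i=0: 3>0, acc = 0+3 = 3
p=3,i=1: 3>1, acc = 3+2 = 5
p=3,i=2: 3>2, acc = 5+1 = 6
p=4,i=0: 4>0, acc = 6+4 = 10
p=4,i=1: 4>1, acc = 10+3 = 13
p=4,i=2: 4>2, acc = 13+2 = 15
p=5,i=0: 5>0, acc = 15+5 = 20
p=5,i=1: 5>1, acc = 20+4 = 24
p=5,i=2: 5>2, acc = 24+3 = 27

27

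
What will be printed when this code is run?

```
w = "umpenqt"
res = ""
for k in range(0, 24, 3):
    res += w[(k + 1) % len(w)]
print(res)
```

k=0: add w[1]='m' → 'm'
k=3: add w[4]='n' → 'mn'
k=6: add w[0]='u' → 'mnu'
k=9: add w[3]='e' → 'mnue'
k=12: add w[6]='t' → 'mnuet'
k=15: add w[2]='p' → 'mnuetp'
k=18: add w[5]='q' → 'mnuetpq'
k=21: add w[1]='m' → 'mnuetpqm'

mnuetpqm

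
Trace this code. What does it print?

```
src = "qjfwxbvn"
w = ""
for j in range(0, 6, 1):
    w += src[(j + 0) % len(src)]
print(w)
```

j=0: add src[0]='q' → 'q'
j=1: add src[1]='j' → 'qj'
j=2: add src[2]='f' → 'qjf'
j=3: add src[3]='w' → 'qjfw'
j=4: add src[4]='x' → 'qjfwx'
j=5: add src[5]='b' → 'qjfwxb'

qjfwxb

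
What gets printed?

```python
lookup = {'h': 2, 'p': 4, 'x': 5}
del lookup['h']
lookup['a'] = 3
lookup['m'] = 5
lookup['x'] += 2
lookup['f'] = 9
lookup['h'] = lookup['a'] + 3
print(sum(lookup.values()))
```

del 'h' → {'p': 4, 'x': 5}
lookup['a'] = 3 → {'p': 4, 'x': 5, 'a': 3}
lookup['m'] = 5 → {'p': 4, 'x': 5, 'a': 3, 'm': 5}
lookup['x'] = 5+2 = 7 → {'p': 4, 'x': 7, 'a': 3, 'm': 5}
lookup['f'] = 9 → {'p': 4, 'x': 7, 'a': 3, 'm': 5, 'f': 9}
lookup['h'] = lookup['a']+3 = 6 → {'p': 4, 'x': 7, 'a': 3, 'm': 5, 'f': 9, 'h': 6}
sum of values = 34

34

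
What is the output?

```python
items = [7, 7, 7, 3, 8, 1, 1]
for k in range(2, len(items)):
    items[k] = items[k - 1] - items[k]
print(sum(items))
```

-25

k=2: items[2] = 7-7 = 0 → [7, 7, 0, 3, 8, 1, 1]
k=3: items[3] = 0-3 = -3 → [7, 7, 0, -3, 8, 1, 1]
k=4: items[4] = (-3)-8 = -11 → [7, 7, 0, -3, -11, 1, 1]
k=5: items[5] = (-11)-1 = -12 → [7, 7, 0, -3, -11, -12, 1]
k=6: items[6] = (-12)-1 = -13 → [7, 7, 0, -3, -11, -12, -13]
sum = -25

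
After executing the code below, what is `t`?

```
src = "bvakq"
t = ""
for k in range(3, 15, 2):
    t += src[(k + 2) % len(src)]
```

'baqvkb'

k=3: add src[0]='b' → 'b'
k=5: add src[2]='a' → 'ba'
k=7: add src[4]='q' → 'baq'
k=9: add src[1]='v' → 'baqv'
k=11: add src[3]='k' → 'baqvk'
k=13: add src[0]='b' → 'baqvkb'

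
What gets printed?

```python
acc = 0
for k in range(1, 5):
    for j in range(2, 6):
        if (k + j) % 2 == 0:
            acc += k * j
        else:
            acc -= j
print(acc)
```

k=1,j=2: odd sum, acc = 0-2 = -2
k=1,j=3: even sum, acc = (-2)+3 = 1
k=1,j=4: odd sum, acc = 1-4 = -3
k=1,j=5: even sum, acc = (-3)+5 = 2
k=2,j=2: even sum, acc = 2+4 = 6
k=2,j=3: odd sum, acc = 6-3 = 3
k=2,j=4: even sum, acc = 3+8 = 11
k=2,j=5: odd sum, acc = 11-5 = 6
k=3,j=2: odd sum, acc = 6-2 = 4
k=3,j=3: even sum, acc = 4+9 = 13
k=3,j=4: odd sum, acc = 13-4 = 9
k=3,j=5: even sum, acc = 9+15 = 24
k=4,j=2: even sum, acc = 24+8 = 32
k=4,j=3: odd sum, acc = 32-3 = 29
k=4,j=4: even sum, acc = 29+16 = 45
k=4,j=5: odd sum, acc = 45-5 = 40

40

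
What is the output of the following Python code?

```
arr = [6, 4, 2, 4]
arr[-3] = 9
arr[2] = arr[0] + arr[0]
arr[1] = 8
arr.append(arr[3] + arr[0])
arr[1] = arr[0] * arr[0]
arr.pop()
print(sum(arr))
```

58

arr[-3] = 9 → [6, 9, 2, 4]
arr[2] = arr[0]+arr[0] = 6+6 = 12 → [6, 9, 12, 4]
arr[1] = 8 → [6, 8, 12, 4]
append arr[3]+arr[0] = 4+6 = 10 → [6, 8, 12, 4, 10]
arr[1] = arr[0]*arr[0] = 6*6 = 36 → [6, 36, 12, 4, 10]
pop() removes 10 → [6, 36, 12, 4]
sum = 58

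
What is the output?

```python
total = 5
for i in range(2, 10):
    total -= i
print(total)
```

i=2: total = 5-2 = 3
i=3: total = 3-3 = 0
i=4: total = 0-4 = -4
i=5: total = (-4)-5 = -9
i=6: total = (-9)-6 = -15
i=7: total = (-15)-7 = -22
i=8: total = (-22)-8 = -30
i=9: total = (-30)-9 = -39

-39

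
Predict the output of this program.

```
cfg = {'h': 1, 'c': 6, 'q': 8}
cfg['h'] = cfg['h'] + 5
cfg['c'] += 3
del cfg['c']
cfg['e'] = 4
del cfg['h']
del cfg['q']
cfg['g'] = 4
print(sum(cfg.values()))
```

8

cfg['h'] = cfg['h']+5 = 6 → {'h': 6, 'c': 6, 'q': 8}
cfg['c'] = 6+3 = 9 → {'h': 6, 'c': 9, 'q': 8}
del 'c' → {'h': 6, 'q': 8}
cfg['e'] = 4 → {'h': 6, 'q': 8, 'e': 4}
del 'h' → {'q': 8, 'e': 4}
del 'q' → {'e': 4}
cfg['g'] = 4 → {'e': 4, 'g': 4}
sum of values = 8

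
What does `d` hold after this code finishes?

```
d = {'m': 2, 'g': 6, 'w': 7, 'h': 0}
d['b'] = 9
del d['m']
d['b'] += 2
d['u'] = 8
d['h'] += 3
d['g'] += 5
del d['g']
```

{'w': 7, 'h': 3, 'b': 11, 'u': 8}

d['b'] = 9 → {'m': 2, 'g': 6, 'w': 7, 'h': 0, 'b': 9}
del 'm' → {'g': 6, 'w': 7, 'h': 0, 'b': 9}
d['b'] = 9+2 = 11 → {'g': 6, 'w': 7, 'h': 0, 'b': 11}
d['u'] = 8 → {'g': 6, 'w': 7, 'h': 0, 'b': 11, 'u': 8}
d['h'] = 0+3 = 3 → {'g': 6, 'w': 7, 'h': 3, 'b': 11, 'u': 8}
d['g'] = 6+5 = 11 → {'g': 11, 'w': 7, 'h': 3, 'b': 11, 'u': 8}
del 'g' → {'w': 7, 'h': 3, 'b': 11, 'u': 8}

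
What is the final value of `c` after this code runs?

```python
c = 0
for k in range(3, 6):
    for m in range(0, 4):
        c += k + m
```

k=3,m=0: c = 0+3 = 3
k=3,m=1: c = 3+4 = 7
k=3,m=2: c = 7+5 = 12
k=3,m=3: c = 12+6 = 18
k=4,m=0: c = 18+4 = 22
k=4,m=1: c = 22+5 = 27
k=4,m=2: c = 27+6 = 33
k=4,m=3: c = 33+7 = 40
k=5,m=0: c = 40+5 = 45
k=5,m=1: c = 45+6 = 51
k=5,m=2: c = 51+7 = 58
k=5,m=3: c = 58+8 = 66

66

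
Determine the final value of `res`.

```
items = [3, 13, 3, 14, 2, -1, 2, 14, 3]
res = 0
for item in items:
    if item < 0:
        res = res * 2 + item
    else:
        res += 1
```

12

item=3: not <0, res = 0+1 = 1
item=13: not <0, res = 1+1 = 2
item=3: not <0, res = 2+1 = 3
item=14: not <0, res = 3+1 = 4
item=2: not <0, res = 4+1 = 5
item=-1: <0, res = 5*2+(-1) = 9
item=2: not <0, res = 9+1 = 10
item=14: not <0, res = 10+1 = 11
item=3: not <0, res = 11+1 = 12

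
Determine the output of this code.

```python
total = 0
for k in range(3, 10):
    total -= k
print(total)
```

-42

k=3: total = 0-3 = -3
k=4: total = (-3)-4 = -7
k=5: total = (-7)-5 = -12
k=6: total = (-12)-6 = -18
k=7: total = (-18)-7 = -25
k=8: total = (-25)-8 = -33
k=9: total = (-33)-9 = -42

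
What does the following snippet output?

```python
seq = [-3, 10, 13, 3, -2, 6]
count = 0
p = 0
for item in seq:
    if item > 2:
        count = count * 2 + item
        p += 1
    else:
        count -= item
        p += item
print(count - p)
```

197

item=-3: not >2, count = 0-(-3) = 3; p=-3
item=10: >2, count = 3*2+10 = 16; p=-2
item=13: >2, count = 16*2+13 = 45; p=-1
item=3: >2, count = 45*2+3 = 93; p=0
item=-2: not >2, count = 93-(-2) = 95; p=-2
item=6: >2, count = 95*2+6 = 196; p=-1
count-p = 196-(-1) = 197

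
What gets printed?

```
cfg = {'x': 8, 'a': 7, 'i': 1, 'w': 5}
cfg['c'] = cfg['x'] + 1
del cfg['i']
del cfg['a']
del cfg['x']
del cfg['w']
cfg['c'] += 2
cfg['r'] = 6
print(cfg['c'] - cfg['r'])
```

5

cfg['c'] = cfg['x']+1 = 9 → {'x': 8, 'a': 7, 'i': 1, 'w': 5, 'c': 9}
del 'i' → {'x': 8, 'a': 7, 'w': 5, 'c': 9}
del 'a' → {'x': 8, 'w': 5, 'c': 9}
del 'x' → {'w': 5, 'c': 9}
del 'w' → {'c': 9}
cfg['c'] = 9+2 = 11 → {'c': 11}
cfg['r'] = 6 → {'c': 11, 'r': 6}
cfg['c']-cfg['r'] = 11-6 = 5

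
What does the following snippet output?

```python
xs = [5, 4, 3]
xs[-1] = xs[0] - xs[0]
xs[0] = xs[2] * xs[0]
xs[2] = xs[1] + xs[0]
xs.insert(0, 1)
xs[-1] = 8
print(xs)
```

[1, 0, 4, 8]

xs[-1] = xs[0]-xs[0] = 5-5 = 0 → [5, 4, 0]
xs[0] = xs[2]*xs[0] = 0*5 = 0 → [0, 4, 0]
xs[2] = xs[1]+xs[0] = 4+0 = 4 → [0, 4, 4]
insert 1 at 0 → [1, 0, 4, 4]
xs[-1] = 8 → [1, 0, 4, 8]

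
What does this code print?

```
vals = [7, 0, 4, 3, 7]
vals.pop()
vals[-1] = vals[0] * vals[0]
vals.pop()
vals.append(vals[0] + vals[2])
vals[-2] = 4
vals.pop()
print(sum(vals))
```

pop() removes 7 → [7, 0, 4, 3]
vals[-1] = vals[0]*vals[0] = 7*7 = 49 → [7, 0, 4, 49]
pop() removes 49 → [7, 0, 4]
append vals[0]+vals[2] = 7+4 = 11 → [7, 0, 4, 11]
vals[-2] = 4 → [7, 0, 4, 11]
pop() removes 11 → [7, 0, 4]
sum = 11

11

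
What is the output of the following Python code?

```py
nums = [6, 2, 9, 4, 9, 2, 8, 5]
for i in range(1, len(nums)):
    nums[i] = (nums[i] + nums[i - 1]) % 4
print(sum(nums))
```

i=1: nums[1] = (2+6)%4 = 0 → [6, 0, 9, 4, 9, 2, 8, 5]
i=2: nums[2] = (9+0)%4 = 1 → [6, 0, 1, 4, 9, 2, 8, 5]
i=3: nums[3] = (4+1)%4 = 1 → [6, 0, 1, 1, 9, 2, 8, 5]
i=4: nums[4] = (9+1)%4 = 2 → [6, 0, 1, 1, 2, 2, 8, 5]
i=5: nums[5] = (2+2)%4 = 0 → [6, 0, 1, 1, 2, 0, 8, 5]
i=6: nums[6] = (8+0)%4 = 0 → [6, 0, 1, 1, 2, 0, 0, 5]
i=7: nums[7] = (5+0)%4 = 1 → [6, 0, 1, 1, 2, 0, 0, 1]
sum = 11

11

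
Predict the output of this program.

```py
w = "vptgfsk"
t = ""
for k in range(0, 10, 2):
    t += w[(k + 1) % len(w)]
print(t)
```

pgsvt

k=0: add w[1]='p' → 'p'
k=2: add w[3]='g' → 'pg'
k=4: add w[5]='s' → 'pgs'
k=6: add w[0]='v' → 'pgsv'
k=8: add w[2]='t' → 'pgsvt'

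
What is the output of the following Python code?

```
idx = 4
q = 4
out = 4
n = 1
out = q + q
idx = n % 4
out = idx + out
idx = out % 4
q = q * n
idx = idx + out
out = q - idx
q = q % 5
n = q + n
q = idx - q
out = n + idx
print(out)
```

out = 4+4 = 8
idx = 1%4 = 1
out = 1+8 = 9
idx = 9%4 = 1
q = 4*1 = 4
idx = 1+9 = 10
out = 4-10 = -6
q = 4%5 = 4
n = 4+1 = 5
q = 10-4 = 6
out = 5+10 = 15

15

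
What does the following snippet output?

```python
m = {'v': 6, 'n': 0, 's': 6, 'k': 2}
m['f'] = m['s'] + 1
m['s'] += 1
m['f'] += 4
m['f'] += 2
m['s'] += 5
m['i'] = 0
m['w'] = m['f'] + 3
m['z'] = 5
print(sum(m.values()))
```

54

m['f'] = m['s']+1 = 7 → {'v': 6, 'n': 0, 's': 6, 'k': 2, 'f': 7}
m['s'] = 6+1 = 7 → {'v': 6, 'n': 0, 's': 7, 'k': 2, 'f': 7}
m['f'] = 7+4 = 11 → {'v': 6, 'n': 0, 's': 7, 'k': 2, 'f': 11}
m['f'] = 11+2 = 13 → {'v': 6, 'n': 0, 's': 7, 'k': 2, 'f': 13}
m['s'] = 7+5 = 12 → {'v': 6, 'n': 0, 's': 12, 'k': 2, 'f': 13}
m['i'] = 0 → {'v': 6, 'n': 0, 's': 12, 'k': 2, 'f': 13, 'i': 0}
m['w'] = m['f']+3 = 16 → {'v': 6, 'n': 0, 's': 12, 'k': 2, 'f': 13, 'i': 0, 'w': 16}
m['z'] = 5 → {'v': 6, 'n': 0, 's': 12, 'k': 2, 'f': 13, 'i': 0, 'w': 16, 'z': 5}
sum of values = 54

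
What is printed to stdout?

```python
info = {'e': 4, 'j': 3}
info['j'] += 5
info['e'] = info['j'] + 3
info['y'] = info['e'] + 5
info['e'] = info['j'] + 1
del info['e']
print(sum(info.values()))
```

info['j'] = 3+5 = 8 → {'e': 4, 'j': 8}
info['e'] = info['j']+3 = 11 → {'e': 11, 'j': 8}
info['y'] = info['e']+5 = 16 → {'e': 11, 'j': 8, 'y': 16}
info['e'] = info['j']+1 = 9 → {'e': 9, 'j': 8, 'y': 16}
del 'e' → {'j': 8, 'y': 16}
sum of values = 24

24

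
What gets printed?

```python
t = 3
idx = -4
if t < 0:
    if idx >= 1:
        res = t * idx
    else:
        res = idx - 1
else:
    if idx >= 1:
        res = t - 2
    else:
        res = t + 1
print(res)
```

4

t=3, idx=-4
t < 0 is False; idx >= 1 is False
→ res = t + 1 = 4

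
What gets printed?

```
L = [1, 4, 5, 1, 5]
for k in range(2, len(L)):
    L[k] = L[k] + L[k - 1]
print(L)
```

k=2: L[2] = 5+4 = 9 → [1, 4, 9, 1, 5]
k=3: L[3] = 1+9 = 10 → [1, 4, 9, 10, 5]
k=4: L[4] = 5+10 = 15 → [1, 4, 9, 10, 15]

[1, 4, 9, 10, 15]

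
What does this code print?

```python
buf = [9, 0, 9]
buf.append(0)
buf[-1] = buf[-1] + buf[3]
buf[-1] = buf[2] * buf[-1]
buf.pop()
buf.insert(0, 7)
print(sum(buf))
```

25

append 0 → [9, 0, 9, 0]
buf[-1] = buf[-1]+buf[3] = 0+0 = 0 → [9, 0, 9, 0]
buf[-1] = buf[2]*buf[-1] = 9*0 = 0 → [9, 0, 9, 0]
pop() removes 0 → [9, 0, 9]
insert 7 at 0 → [7, 9, 0, 9]
sum = 25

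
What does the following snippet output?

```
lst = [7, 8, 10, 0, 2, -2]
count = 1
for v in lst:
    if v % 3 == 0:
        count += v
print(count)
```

v=7: not %3==0
v=8: not %3==0
v=10: not %3==0
v=0: %3==0, count = 1+0 = 1
v=2: not %3==0
v=-2: not %3==0

1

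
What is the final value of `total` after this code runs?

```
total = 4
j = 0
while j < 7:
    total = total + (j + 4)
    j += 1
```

j=0: total = 4+4 = 8
j=1: total = 8+5 = 13
j=2: total = 13+6 = 19
j=3: total = 19+7 = 26
j=4: total = 26+8 = 34
j=5: total = 34+9 = 43
j=6: total = 43+10 = 53

53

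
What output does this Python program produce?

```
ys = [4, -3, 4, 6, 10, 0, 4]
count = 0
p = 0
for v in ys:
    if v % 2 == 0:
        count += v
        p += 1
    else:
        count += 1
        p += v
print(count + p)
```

v=4: even, count = 0+4 = 4; p=1
v=-3: not even, count = 4+1 = 5; p=-2
v=4: even, count = 5+4 = 9; p=-1
v=6: even, count = 9+6 = 15; p=0
v=10: even, count = 15+10 = 25; p=1
v=0: even, count = 25+0 = 25; p=2
v=4: even, count = 25+4 = 29; p=3
count+p = 29+3 = 32

32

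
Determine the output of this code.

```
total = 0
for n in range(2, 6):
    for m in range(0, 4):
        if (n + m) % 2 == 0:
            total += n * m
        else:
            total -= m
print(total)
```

n=2,m=0: even sum, total = 0+0 = 0
n=2,m=1: odd sum, total = 0-1 = -1
n=2,m=2: even sum, total = (-1)+4 = 3
n=2,m=3: odd sum, total = 3-3 = 0
n=3,m=0: odd sum, total = 0-0 = 0
n=3,m=1: even sum, total = 0+3 = 3
n=3,m=2: odd sum, total = 3-2 = 1
n=3,m=3: even sum, total = 1+9 = 10
n=4,m=0: even sum, total = 10+0 = 10
n=4,m=1: odd sum, total = 10-1 = 9
n=4,m=2: even sum, total = 9+8 = 17
n=4,m=3: odd sum, total = 17-3 = 14
n=5,m=0: odd sum, total = 14-0 = 14
n=5,m=1: even sum, total = 14+5 = 19
n=5,m=2: odd sum, total = 19-2 = 17
n=5,m=3: even sum, total = 17+15 = 32

32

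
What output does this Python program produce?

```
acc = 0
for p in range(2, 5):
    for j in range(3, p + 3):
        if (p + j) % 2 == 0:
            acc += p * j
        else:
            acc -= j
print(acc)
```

57

p=2,j=3: odd sum, acc = 0-3 = -3
p=2,j=4: even sum, acc = (-3)+8 = 5
p=3,j=3: even sum, acc = 5+9 = 14
p=3,j=4: odd sum, acc = 14-4 = 10
p=3,j=5: even sum, acc = 10+15 = 25
p=4,j=3: odd sum, acc = 25-3 = 22
p=4,j=4: even sum, acc = 22+16 = 38
p=4,j=5: odd sum, acc = 38-5 = 33
p=4,j=6: even sum, acc = 33+24 = 57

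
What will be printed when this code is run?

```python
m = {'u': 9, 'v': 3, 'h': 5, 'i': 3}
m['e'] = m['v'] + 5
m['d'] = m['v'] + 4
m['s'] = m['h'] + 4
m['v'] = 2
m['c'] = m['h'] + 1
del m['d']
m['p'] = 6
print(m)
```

{'u': 9, 'v': 2, 'h': 5, 'i': 3, 'e': 8, 's': 9, 'c': 6, 'p': 6}

m['e'] = m['v']+5 = 8 → {'u': 9, 'v': 3, 'h': 5, 'i': 3, 'e': 8}
m['d'] = m['v']+4 = 7 → {'u': 9, 'v': 3, 'h': 5, 'i': 3, 'e': 8, 'd': 7}
m['s'] = m['h']+4 = 9 → {'u': 9, 'v': 3, 'h': 5, 'i': 3, 'e': 8, 'd': 7, 's': 9}
m['v'] = 2 → {'u': 9, 'v': 2, 'h': 5, 'i': 3, 'e': 8, 'd': 7, 's': 9}
m['c'] = m['h']+1 = 6 → {'u': 9, 'v': 2, 'h': 5, 'i': 3, 'e': 8, 'd': 7, 's': 9, 'c': 6}
del 'd' → {'u': 9, 'v': 2, 'h': 5, 'i': 3, 'e': 8, 's': 9, 'c': 6}
m['p'] = 6 → {'u': 9, 'v': 2, 'h': 5, 'i': 3, 'e': 8, 's': 9, 'c': 6, 'p': 6}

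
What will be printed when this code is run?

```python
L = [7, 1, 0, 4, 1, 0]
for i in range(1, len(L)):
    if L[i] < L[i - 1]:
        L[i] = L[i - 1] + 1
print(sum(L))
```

57

i=1: 1<7, L[1] = 7+1 = 8 → [7, 8, 0, 4, 1, 0]
i=2: 0<8, L[2] = 8+1 = 9 → [7, 8, 9, 4, 1, 0]
i=3: 4<9, L[3] = 9+1 = 10 → [7, 8, 9, 10, 1, 0]
i=4: 1<10, L[4] = 10+1 = 11 → [7, 8, 9, 10, 11, 0]
i=5: 0<11, L[5] = 11+1 = 12 → [7, 8, 9, 10, 11, 12]
sum = 57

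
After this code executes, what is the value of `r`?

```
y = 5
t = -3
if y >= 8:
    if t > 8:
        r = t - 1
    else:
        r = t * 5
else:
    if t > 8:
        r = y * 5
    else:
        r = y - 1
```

y=5, t=-3
y >= 8 is False; t > 8 is False
→ r = y - 1 = 4

4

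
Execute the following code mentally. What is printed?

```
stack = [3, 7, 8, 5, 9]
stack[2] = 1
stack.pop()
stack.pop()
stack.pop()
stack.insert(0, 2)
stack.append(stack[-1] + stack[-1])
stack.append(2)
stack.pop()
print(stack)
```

[2, 3, 7, 14]

stack[2] = 1 → [3, 7, 1, 5, 9]
pop() removes 9 → [3, 7, 1, 5]
pop() removes 5 → [3, 7, 1]
pop() removes 1 → [3, 7]
insert 2 at 0 → [2, 3, 7]
append stack[-1]+stack[-1] = 7+7 = 14 → [2, 3, 7, 14]
append 2 → [2, 3, 7, 14, 2]
pop() removes 2 → [2, 3, 7, 14]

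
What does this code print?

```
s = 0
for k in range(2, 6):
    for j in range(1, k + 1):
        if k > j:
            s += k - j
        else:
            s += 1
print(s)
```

24

k=2,j=1: 2>1, s = 0+1 = 1
k=2,j=2: not 2>2, s = 1+1 = 2
k=3,j=1: 3>1, s = 2+2 = 4
k=3,j=2: 3>2, s = 4+1 = 5
k=3,j=3: not 3>3, s = 5+1 = 6
k=4,j=1: 4>1, s = 6+3 = 9
k=4,j=2: 4>2, s = 9+2 = 11
k=4,j=3: 4>3, s = 11+1 = 12
k=4,j=4: not 4>4, s = 12+1 = 13
k=5,j=1: 5>1, s = 13+4 = 17
k=5,j=2: 5>2, s = 17+3 = 20
k=5,j=3: 5>3, s = 20+2 = 22
k=5,j=4: 5>4, s = 22+1 = 23
k=5,j=5: not 5>5, s = 23+1 = 24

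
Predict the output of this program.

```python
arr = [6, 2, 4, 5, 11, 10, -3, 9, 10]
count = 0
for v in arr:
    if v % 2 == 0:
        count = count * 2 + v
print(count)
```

v=6: even, count = 0*2+6 = 6
v=2: even, count = 6*2+2 = 14
v=4: even, count = 14*2+4 = 32
v=5: not even
v=11: not even
v=10: even, count = 32*2+10 = 74
v=-3: not even
v=9: not even
v=10: even, count = 74*2+10 = 158

158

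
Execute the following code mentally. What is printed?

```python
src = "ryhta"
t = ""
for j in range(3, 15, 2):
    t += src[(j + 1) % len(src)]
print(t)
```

aytrha

j=3: add src[4]='a' → 'a'
j=5: add src[1]='y' → 'ay'
j=7: add src[3]='t' → 'ayt'
j=9: add src[0]='r' → 'aytr'
j=11: add src[2]='h' → 'aytrh'
j=13: add src[4]='a' → 'aytrha'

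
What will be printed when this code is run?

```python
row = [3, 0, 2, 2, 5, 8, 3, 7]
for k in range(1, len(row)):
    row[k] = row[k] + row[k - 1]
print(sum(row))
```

k=1: row[1] = 0+3 = 3 → [3, 3, 2, 2, 5, 8, 3, 7]
k=2: row[2] = 2+3 = 5 → [3, 3, 5, 2, 5, 8, 3, 7]
k=3: row[3] = 2+5 = 7 → [3, 3, 5, 7, 5, 8, 3, 7]
k=4: row[4] = 5+7 = 12 → [3, 3, 5, 7, 12, 8, 3, 7]
k=5: row[5] = 8+12 = 20 → [3, 3, 5, 7, 12, 20, 3, 7]
k=6: row[6] = 3+20 = 23 → [3, 3, 5, 7, 12, 20, 23, 7]
k=7: row[7] = 7+23 = 30 → [3, 3, 5, 7, 12, 20, 23, 30]
sum = 103

103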